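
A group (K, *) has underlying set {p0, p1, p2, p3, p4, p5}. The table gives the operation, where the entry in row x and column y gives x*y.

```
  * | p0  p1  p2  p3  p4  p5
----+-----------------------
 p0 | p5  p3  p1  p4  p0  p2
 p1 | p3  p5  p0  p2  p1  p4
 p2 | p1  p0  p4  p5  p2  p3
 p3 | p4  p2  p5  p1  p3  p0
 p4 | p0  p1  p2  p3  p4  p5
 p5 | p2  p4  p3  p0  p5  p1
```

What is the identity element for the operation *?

p4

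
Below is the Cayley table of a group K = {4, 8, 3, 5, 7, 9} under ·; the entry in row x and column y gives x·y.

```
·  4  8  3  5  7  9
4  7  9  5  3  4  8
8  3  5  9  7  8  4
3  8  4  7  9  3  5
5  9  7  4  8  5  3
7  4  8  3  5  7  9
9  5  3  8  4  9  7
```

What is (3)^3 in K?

3^1 = 3
3^2 = 3·3 = 7
3^3 = 7·3 = 3
(Structurally, K here is isomorphic to the symmetric group S_3.)

3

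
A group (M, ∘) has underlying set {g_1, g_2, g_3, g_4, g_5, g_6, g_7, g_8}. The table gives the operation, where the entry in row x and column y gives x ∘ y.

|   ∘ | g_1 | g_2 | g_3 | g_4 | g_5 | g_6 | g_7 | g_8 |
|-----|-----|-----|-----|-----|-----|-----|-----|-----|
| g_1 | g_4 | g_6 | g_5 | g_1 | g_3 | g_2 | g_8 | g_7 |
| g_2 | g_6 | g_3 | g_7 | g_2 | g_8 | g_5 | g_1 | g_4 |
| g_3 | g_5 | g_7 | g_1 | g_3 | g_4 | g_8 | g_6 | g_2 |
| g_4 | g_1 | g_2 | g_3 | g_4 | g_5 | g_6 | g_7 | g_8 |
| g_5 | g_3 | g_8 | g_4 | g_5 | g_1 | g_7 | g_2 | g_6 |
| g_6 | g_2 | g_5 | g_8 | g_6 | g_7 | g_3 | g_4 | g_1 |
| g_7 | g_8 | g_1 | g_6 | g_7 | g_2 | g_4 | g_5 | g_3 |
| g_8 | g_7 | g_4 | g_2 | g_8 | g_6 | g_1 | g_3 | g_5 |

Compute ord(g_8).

8

The identity element is g_4 (its row matches the header).
g_8^1 = g_8
g_8^2 = g_8 ∘ g_8 = g_5
g_8^3 = g_5 ∘ g_8 = g_6
g_8^4 = g_6 ∘ g_8 = g_1
g_8^5 = g_1 ∘ g_8 = g_7
g_8^6 = g_7 ∘ g_8 = g_3
g_8^7 = g_3 ∘ g_8 = g_2
g_8^8 = g_2 ∘ g_8 = g_4
The first power of g_8 equal to the identity is g_8^8, so ord(g_8) = 8.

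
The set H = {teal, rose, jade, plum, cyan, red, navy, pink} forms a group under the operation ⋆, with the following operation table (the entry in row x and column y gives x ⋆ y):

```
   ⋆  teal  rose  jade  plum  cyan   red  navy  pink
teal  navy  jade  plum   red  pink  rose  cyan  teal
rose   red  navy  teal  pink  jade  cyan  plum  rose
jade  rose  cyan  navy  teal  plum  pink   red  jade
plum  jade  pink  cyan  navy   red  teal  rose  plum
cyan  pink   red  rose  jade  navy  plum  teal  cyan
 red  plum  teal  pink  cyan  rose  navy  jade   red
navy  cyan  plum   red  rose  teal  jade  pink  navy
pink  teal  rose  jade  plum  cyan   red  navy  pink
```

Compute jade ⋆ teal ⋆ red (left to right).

cyan

jade ⋆ teal = rose
rose ⋆ red = cyan
(Structurally, H here is isomorphic to the quaternion group Q_8.)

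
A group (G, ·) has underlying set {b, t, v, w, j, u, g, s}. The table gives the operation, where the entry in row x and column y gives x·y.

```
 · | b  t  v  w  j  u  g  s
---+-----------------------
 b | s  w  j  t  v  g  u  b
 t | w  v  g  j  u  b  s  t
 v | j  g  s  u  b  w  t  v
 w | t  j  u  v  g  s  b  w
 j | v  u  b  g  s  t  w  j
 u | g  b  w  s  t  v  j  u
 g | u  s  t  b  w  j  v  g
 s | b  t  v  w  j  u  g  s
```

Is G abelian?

Check whether the table is symmetric across its main diagonal.
Every entry (row x, col y) equals the entry (row y, col x), so G is abelian.
(In fact G ≅ Z_2 x Z_4.)

Yes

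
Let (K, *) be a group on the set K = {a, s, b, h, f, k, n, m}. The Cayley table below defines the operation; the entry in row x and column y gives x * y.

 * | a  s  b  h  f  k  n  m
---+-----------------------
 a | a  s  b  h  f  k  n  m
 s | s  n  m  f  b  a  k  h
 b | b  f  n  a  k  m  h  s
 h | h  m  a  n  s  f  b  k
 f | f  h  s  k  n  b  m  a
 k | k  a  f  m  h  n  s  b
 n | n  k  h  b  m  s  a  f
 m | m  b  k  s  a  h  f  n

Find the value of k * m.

Read row k, column m: k * m = b.

b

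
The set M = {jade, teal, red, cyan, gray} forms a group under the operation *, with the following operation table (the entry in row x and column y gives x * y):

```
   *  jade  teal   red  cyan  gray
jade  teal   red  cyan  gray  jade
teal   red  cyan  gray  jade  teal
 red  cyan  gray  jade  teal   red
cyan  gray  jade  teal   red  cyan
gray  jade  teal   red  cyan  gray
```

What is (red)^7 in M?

jade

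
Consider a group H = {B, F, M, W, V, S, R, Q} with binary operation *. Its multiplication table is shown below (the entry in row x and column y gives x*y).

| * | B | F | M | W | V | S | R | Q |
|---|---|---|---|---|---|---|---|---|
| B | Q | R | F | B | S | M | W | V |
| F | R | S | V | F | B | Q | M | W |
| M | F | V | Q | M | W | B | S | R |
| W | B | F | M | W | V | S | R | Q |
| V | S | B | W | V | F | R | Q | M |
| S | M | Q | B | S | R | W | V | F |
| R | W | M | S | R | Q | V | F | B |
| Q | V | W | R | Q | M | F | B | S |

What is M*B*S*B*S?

M*B = F
F*S = Q
Q*B = V
V*S = R

R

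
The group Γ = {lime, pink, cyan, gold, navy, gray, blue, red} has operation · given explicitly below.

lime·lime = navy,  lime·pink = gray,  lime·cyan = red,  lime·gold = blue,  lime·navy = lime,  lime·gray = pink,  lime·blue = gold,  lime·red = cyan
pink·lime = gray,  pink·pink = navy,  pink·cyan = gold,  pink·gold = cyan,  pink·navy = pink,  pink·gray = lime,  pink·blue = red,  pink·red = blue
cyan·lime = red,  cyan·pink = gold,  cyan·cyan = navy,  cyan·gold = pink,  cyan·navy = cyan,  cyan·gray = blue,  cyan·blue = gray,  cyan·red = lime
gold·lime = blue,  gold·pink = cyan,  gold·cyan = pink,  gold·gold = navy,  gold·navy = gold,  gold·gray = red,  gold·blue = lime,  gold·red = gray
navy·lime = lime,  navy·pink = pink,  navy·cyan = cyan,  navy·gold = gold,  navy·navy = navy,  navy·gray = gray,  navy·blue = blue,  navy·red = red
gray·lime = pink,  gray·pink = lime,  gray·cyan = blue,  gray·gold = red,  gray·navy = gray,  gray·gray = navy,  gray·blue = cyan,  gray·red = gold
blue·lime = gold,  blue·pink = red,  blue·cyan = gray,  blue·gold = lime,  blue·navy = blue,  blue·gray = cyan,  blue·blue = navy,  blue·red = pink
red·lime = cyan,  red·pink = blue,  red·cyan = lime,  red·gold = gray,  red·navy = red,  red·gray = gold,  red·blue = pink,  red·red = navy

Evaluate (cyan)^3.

cyan^1 = cyan
cyan^2 = cyan·cyan = navy
cyan^3 = navy·cyan = cyan

cyan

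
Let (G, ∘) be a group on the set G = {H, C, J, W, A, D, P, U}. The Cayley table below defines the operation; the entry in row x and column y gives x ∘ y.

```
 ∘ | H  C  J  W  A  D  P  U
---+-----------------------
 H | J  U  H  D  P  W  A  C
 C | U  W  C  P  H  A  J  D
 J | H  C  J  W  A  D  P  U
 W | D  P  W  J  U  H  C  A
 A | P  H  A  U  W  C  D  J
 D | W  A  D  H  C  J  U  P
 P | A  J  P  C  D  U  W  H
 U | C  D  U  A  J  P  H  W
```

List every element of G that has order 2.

Identity is J. Compute the order of each non-identity element by repeated multiplication:
  H: H → J  (order 2)
  C: C → W → P → J  (order 4)
  W: W → J  (order 2)
  A: A → W → U → J  (order 4)
  D: D → J  (order 2)
  P: P → W → C → J  (order 4)
  U: U → W → A → J  (order 4)
Elements of order 2: {D, H, W}.

{D, H, W}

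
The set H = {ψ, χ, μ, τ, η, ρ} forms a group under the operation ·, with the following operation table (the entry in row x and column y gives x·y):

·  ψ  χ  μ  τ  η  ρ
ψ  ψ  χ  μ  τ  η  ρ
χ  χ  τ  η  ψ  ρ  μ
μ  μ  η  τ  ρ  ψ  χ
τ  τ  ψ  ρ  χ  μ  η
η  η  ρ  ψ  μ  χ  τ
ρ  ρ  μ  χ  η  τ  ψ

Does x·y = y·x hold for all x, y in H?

Yes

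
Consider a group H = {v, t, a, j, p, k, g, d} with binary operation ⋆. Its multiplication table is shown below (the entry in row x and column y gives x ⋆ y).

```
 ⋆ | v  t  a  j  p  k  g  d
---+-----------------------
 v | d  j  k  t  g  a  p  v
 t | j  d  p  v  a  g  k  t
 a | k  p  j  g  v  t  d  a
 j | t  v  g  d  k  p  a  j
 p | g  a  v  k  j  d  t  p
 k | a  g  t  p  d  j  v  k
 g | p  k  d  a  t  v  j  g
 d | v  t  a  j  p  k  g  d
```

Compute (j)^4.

j^1 = j
j^2 = j ⋆ j = d
j^3 = d ⋆ j = j
j^4 = j ⋆ j = d

d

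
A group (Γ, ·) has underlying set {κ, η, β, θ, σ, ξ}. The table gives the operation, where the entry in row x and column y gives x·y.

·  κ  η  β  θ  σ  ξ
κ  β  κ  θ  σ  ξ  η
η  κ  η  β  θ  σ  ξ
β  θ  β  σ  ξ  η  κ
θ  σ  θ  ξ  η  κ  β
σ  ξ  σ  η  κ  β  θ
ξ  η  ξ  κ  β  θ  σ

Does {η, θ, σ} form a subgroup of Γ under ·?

σ·σ = β, which is not in {η, θ, σ}.
The subset is not closed under ·, so it is not a subgroup.

No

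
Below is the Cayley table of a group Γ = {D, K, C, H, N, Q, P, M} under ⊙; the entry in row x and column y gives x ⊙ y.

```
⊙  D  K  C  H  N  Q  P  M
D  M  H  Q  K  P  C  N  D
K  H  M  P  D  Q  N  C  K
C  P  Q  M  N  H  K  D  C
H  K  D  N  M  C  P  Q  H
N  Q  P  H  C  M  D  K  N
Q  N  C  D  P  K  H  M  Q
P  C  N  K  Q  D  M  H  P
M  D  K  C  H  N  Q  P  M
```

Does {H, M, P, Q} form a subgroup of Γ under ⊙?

{H, M, P, Q} contains the identity M.
Checking products: every product of two elements of {H, M, P, Q} (read from the table) lies in {H, M, P, Q}, so the set is closed.
In a finite group, a nonempty closed subset is a subgroup. So {H, M, P, Q} ≤ Γ.

Yes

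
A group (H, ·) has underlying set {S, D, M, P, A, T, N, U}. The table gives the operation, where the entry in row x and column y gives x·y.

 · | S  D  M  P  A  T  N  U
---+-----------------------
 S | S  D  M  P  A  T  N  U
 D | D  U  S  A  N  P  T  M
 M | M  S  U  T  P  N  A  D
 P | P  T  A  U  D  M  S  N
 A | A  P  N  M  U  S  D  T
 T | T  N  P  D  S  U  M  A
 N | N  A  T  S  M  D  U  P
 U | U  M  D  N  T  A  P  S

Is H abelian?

A·N = D but N·A = M.
Since A and N do not commute, H is not abelian.

No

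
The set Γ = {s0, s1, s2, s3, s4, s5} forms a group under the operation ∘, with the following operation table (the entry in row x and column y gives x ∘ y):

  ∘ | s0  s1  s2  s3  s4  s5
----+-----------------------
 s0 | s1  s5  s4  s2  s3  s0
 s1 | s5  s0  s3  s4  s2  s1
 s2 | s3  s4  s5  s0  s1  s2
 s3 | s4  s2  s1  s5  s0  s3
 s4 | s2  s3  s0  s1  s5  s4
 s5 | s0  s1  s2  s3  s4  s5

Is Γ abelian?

s0 ∘ s4 = s3 but s4 ∘ s0 = s2.
Since s0 and s4 do not commute, Γ is not abelian.

No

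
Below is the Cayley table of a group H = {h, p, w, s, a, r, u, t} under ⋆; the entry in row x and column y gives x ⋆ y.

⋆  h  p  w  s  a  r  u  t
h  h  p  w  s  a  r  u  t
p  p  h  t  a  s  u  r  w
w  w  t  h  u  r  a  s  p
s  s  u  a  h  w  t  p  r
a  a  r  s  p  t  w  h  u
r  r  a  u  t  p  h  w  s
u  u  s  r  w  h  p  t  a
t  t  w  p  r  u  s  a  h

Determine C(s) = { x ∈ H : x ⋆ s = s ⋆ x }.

{h, r, s, t}

Compare row s with column s entry by entry.
t ⋆ s = r = s ⋆ t, so t commutes with s.
u ⋆ s = w but s ⋆ u = p, so u does not.
Collecting the elements that commute with s: C(s) = {h, r, s, t}.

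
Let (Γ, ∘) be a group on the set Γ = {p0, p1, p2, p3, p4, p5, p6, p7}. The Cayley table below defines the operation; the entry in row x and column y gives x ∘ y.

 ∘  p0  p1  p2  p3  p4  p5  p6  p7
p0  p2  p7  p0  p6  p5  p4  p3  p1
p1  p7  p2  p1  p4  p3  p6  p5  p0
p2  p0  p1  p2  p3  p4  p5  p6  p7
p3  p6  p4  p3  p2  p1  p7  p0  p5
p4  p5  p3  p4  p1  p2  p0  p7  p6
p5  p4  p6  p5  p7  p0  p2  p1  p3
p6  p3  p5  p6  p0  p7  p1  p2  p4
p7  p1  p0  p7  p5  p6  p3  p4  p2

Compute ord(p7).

The identity element is p2 (its row matches the header).
p7^1 = p7
p7^2 = p7 ∘ p7 = p2
The first power of p7 equal to the identity is p7^2, so ord(p7) = 2.

2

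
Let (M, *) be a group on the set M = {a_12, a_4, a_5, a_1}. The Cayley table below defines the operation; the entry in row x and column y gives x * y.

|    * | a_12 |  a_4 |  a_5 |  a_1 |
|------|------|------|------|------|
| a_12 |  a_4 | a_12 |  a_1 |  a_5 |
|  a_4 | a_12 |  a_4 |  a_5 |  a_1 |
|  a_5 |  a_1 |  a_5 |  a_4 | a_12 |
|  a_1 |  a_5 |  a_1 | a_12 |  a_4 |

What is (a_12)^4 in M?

a_12^1 = a_12
a_12^2 = a_12 * a_12 = a_4
a_12^3 = a_4 * a_12 = a_12
a_12^4 = a_12 * a_12 = a_4

a_4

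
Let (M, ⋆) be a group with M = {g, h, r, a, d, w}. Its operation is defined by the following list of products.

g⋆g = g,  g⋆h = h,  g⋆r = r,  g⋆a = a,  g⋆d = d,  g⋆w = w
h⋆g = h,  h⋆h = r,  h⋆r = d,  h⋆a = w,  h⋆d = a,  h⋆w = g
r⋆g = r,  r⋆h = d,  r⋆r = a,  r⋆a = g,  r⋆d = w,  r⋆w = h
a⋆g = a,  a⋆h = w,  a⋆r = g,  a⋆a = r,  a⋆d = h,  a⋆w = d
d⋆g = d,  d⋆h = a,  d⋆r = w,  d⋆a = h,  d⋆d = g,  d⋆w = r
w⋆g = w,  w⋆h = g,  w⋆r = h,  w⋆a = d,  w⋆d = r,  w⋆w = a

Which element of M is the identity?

The identity e satisfies e ⋆ x = x for all x, so its row in the table reproduces the column headers.
Row g reads: g, h, r, a, d, w — exactly the header order. So g is the identity.

g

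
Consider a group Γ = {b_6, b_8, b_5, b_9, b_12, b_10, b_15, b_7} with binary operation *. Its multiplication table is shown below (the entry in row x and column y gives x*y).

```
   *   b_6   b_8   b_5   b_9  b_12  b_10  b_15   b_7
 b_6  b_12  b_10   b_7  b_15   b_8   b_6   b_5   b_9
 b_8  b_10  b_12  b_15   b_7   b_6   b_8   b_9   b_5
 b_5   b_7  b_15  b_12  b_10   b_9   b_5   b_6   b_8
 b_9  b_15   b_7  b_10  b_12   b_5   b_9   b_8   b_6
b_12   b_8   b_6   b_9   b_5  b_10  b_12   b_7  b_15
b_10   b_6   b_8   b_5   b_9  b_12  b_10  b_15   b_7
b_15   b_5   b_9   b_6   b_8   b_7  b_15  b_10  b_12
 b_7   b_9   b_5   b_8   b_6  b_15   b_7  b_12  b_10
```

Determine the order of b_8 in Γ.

The identity element is b_10 (its row matches the header).
b_8^1 = b_8
b_8^2 = b_8*b_8 = b_12
b_8^3 = b_12*b_8 = b_6
b_8^4 = b_6*b_8 = b_10
The first power of b_8 equal to the identity is b_8^4, so ord(b_8) = 4.

4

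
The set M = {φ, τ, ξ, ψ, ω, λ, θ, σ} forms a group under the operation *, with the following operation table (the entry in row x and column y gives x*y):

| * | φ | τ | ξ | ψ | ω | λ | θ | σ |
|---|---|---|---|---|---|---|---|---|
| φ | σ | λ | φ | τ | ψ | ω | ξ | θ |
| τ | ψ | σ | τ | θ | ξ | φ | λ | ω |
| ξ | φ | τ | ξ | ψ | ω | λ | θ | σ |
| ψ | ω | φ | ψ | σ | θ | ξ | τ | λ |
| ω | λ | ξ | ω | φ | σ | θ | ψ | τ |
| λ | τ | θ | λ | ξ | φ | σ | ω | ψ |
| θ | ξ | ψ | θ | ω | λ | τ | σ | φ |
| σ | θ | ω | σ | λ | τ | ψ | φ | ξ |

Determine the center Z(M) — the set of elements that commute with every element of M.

{ξ, σ}

An element z is central iff its row equals its column in the table.
For θ: θ*λ = τ ≠ ω = λ*θ, so θ ∉ Z.
Checking each element this way leaves Z(M) = {ξ, σ}.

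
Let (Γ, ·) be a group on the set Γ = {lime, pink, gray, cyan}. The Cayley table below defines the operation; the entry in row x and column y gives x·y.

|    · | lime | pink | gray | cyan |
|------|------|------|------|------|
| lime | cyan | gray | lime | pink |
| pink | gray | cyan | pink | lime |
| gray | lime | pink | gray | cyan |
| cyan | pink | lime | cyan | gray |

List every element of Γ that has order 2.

{cyan}

Identity is gray. Compute the order of each non-identity element by repeated multiplication:
  lime: lime → cyan → pink → gray  (order 4)
  pink: pink → cyan → lime → gray  (order 4)
  cyan: cyan → gray  (order 2)
Elements of order 2: {cyan}.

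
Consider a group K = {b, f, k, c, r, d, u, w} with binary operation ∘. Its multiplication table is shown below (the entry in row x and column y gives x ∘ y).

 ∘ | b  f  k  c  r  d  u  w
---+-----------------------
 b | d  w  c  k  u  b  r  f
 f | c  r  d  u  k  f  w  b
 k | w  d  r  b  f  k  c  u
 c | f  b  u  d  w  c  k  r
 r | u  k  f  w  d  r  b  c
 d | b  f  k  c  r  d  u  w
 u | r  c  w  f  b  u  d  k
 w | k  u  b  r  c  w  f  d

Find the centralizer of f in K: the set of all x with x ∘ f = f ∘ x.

Compare row f with column f entry by entry.
k ∘ f = d = f ∘ k, so k commutes with f.
u ∘ f = c but f ∘ u = w, so u does not.
Collecting the elements that commute with f: C(f) = {d, f, k, r}.

{d, f, k, r}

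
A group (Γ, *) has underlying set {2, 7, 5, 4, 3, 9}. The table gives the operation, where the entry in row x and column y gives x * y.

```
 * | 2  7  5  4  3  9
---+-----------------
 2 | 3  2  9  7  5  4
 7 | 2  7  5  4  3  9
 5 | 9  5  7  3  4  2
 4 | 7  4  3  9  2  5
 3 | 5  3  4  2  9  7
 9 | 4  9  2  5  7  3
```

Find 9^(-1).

3

First locate the identity: row 7 matches the header, so 7 is the identity.
Scan row 9 for 7: 9 * 3 = 7. Hence 9^(-1) = 3.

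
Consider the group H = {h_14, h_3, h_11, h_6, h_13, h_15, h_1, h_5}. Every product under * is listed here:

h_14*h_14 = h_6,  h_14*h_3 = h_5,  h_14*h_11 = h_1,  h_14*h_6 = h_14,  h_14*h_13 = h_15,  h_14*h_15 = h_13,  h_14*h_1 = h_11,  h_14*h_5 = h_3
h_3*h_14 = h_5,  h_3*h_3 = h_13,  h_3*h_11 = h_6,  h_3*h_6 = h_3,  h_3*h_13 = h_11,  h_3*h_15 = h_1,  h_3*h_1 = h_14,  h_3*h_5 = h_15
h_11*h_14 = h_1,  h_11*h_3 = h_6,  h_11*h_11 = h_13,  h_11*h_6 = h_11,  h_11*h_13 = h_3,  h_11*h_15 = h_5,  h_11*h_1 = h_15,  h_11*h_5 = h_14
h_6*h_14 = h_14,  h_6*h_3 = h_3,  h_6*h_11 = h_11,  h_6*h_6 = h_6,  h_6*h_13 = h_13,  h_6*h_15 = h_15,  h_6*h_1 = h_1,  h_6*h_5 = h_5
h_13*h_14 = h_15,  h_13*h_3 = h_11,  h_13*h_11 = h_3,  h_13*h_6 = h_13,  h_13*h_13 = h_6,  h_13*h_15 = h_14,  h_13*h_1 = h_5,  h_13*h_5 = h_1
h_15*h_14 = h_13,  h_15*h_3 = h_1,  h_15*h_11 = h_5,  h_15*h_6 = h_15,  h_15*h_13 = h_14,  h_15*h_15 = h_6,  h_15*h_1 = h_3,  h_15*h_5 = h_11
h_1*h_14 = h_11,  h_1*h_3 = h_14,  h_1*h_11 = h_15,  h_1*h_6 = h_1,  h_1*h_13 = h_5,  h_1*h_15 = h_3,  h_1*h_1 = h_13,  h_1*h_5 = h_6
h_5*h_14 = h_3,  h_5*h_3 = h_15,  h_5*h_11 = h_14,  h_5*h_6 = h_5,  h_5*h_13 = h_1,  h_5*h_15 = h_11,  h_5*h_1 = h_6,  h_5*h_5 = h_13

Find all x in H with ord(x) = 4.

Identity is h_6. Compute the order of each non-identity element by repeated multiplication:
  h_14: h_14 → h_6  (order 2)
  h_3: h_3 → h_13 → h_11 → h_6  (order 4)
  h_11: h_11 → h_13 → h_3 → h_6  (order 4)
  h_13: h_13 → h_6  (order 2)
  h_15: h_15 → h_6  (order 2)
  h_1: h_1 → h_13 → h_5 → h_6  (order 4)
  h_5: h_5 → h_13 → h_1 → h_6  (order 4)
Elements of order 4: {h_1, h_11, h_3, h_5}.
(Structurally, H here is isomorphic to Z_2 x Z_4.)

{h_1, h_11, h_3, h_5}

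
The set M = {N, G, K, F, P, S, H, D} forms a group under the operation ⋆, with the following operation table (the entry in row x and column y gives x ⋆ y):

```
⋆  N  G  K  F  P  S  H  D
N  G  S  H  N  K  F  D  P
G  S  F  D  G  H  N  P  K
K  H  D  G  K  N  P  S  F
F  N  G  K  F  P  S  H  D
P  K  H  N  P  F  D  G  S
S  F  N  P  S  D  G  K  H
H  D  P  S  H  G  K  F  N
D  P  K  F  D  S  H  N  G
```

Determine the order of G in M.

The identity element is F (its row matches the header).
G^1 = G
G^2 = G ⋆ G = F
The first power of G equal to the identity is G^2, so ord(G) = 2.

2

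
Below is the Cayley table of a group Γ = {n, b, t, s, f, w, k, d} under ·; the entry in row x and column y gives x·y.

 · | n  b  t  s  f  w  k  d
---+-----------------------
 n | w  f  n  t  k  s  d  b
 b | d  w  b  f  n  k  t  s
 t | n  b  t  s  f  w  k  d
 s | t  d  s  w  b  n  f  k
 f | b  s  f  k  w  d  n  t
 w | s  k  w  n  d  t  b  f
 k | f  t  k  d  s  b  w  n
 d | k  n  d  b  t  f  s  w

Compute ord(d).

The identity element is t (its row matches the header).
d^1 = d
d^2 = d·d = w
d^3 = w·d = f
d^4 = f·d = t
The first power of d equal to the identity is d^4, so ord(d) = 4.
(Structurally, Γ here is isomorphic to the quaternion group Q_8.)

4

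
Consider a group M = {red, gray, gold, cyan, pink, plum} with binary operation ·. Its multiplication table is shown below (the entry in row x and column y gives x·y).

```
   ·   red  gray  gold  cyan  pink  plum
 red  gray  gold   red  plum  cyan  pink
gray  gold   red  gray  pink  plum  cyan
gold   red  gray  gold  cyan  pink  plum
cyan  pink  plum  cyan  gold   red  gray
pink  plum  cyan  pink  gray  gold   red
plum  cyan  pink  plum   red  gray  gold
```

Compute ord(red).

The identity element is gold (its row matches the header).
red^1 = red
red^2 = red·red = gray
red^3 = gray·red = gold
The first power of red equal to the identity is red^3, so ord(red) = 3.

3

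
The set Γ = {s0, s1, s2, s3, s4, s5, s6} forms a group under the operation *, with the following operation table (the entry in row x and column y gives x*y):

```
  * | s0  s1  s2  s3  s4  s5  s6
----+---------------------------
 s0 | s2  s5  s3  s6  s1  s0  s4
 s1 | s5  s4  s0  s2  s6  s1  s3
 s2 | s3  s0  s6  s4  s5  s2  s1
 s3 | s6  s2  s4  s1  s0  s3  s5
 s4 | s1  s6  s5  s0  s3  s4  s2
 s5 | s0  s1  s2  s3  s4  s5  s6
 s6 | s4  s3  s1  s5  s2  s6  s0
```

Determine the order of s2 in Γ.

The identity element is s5 (its row matches the header).
s2^1 = s2
s2^2 = s2*s2 = s6
s2^3 = s6*s2 = s1
s2^4 = s1*s2 = s0
s2^5 = s0*s2 = s3
s2^6 = s3*s2 = s4
s2^7 = s4*s2 = s5
The first power of s2 equal to the identity is s2^7, so ord(s2) = 7.

7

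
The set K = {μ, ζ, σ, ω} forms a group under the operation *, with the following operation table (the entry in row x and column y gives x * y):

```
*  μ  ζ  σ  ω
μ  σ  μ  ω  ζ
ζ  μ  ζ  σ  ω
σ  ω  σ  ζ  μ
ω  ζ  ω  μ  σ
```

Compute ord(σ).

The identity element is ζ (its row matches the header).
σ^1 = σ
σ^2 = σ * σ = ζ
The first power of σ equal to the identity is σ^2, so ord(σ) = 2.

2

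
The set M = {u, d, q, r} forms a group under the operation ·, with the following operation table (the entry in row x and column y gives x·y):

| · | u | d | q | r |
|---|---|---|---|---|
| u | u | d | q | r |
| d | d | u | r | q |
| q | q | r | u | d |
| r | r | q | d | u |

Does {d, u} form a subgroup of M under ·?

{d, u} contains the identity u.
Checking products: every product of two elements of {d, u} (read from the table) lies in {d, u}, so the set is closed.
In a finite group, a nonempty closed subset is a subgroup. So {d, u} ≤ M.
(Structurally, M here is isomorphic to the Klein four-group V_4.)

Yes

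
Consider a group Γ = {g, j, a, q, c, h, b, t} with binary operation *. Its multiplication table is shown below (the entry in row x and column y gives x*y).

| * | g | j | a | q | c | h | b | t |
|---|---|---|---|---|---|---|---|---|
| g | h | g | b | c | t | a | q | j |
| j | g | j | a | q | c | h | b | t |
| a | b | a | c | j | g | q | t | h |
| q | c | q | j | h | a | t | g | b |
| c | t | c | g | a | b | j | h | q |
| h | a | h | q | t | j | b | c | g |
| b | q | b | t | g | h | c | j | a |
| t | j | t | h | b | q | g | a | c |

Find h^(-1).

First locate the identity: row j matches the header, so j is the identity.
Scan row h for j: h*c = j. Hence h^(-1) = c.

c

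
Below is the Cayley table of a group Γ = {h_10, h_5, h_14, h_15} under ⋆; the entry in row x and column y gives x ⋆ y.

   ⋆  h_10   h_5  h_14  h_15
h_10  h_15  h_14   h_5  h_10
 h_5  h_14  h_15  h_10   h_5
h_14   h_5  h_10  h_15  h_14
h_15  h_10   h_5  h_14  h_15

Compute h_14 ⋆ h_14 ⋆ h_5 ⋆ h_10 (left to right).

h_14

h_14 ⋆ h_14 = h_15
h_15 ⋆ h_5 = h_5
h_5 ⋆ h_10 = h_14
(Structurally, Γ here is isomorphic to the Klein four-group V_4.)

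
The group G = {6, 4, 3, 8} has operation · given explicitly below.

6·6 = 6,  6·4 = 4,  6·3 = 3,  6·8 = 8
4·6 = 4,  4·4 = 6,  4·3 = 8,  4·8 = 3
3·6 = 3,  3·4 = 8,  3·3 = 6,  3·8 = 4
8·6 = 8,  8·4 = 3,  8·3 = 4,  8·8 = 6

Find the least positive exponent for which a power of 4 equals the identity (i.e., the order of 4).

2

The identity element is 6 (its row matches the header).
4^1 = 4
4^2 = 4·4 = 6
The first power of 4 equal to the identity is 4^2, so ord(4) = 2.
(Structurally, G here is isomorphic to the Klein four-group V_4.)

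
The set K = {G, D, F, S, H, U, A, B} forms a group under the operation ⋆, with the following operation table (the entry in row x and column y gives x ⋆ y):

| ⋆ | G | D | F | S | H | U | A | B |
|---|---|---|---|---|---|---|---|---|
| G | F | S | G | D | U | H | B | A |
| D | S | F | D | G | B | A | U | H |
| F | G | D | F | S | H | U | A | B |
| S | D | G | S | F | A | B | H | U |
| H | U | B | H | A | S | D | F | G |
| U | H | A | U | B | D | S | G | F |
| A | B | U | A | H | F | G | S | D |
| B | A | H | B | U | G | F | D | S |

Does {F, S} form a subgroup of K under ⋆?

{F, S} contains the identity F.
Checking products: every product of two elements of {F, S} (read from the table) lies in {F, S}, so the set is closed.
In a finite group, a nonempty closed subset is a subgroup. So {F, S} ≤ K.

Yes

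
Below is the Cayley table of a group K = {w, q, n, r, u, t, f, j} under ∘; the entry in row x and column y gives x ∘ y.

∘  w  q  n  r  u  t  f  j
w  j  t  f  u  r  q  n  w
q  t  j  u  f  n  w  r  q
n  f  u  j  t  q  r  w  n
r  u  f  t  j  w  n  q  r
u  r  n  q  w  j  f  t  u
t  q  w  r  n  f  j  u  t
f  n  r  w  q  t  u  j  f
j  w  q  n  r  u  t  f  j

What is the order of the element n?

The identity element is j (its row matches the header).
n^1 = n
n^2 = n ∘ n = j
The first power of n equal to the identity is n^2, so ord(n) = 2.

2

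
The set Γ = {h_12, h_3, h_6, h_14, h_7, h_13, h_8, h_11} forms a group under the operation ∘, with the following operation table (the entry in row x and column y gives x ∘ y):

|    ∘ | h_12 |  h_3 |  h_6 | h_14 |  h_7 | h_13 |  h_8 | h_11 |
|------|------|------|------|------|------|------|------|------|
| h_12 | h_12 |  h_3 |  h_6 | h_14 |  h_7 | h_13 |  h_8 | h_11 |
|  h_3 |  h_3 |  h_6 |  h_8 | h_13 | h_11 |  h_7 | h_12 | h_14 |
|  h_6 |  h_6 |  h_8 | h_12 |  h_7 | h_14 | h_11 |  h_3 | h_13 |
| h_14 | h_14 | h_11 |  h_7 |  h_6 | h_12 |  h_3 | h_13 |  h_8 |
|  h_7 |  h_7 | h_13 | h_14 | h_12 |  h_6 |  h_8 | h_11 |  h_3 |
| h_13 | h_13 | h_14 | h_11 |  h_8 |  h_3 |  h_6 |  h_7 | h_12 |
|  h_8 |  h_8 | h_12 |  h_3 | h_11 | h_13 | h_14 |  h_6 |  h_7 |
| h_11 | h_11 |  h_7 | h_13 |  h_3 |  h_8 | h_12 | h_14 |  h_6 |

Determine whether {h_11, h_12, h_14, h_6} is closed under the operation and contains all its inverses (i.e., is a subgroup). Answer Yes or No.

No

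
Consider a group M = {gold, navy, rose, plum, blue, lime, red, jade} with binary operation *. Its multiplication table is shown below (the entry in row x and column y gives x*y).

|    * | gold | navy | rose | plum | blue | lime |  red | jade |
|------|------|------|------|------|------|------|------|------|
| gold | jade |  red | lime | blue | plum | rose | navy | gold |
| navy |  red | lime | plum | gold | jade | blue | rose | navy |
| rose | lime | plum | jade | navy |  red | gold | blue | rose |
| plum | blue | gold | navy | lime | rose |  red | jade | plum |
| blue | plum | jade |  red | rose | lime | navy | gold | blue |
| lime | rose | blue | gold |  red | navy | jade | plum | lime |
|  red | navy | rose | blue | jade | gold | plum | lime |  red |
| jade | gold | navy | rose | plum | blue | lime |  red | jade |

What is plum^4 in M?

jade

plum^1 = plum
plum^2 = plum*plum = lime
plum^3 = lime*plum = red
plum^4 = red*plum = jade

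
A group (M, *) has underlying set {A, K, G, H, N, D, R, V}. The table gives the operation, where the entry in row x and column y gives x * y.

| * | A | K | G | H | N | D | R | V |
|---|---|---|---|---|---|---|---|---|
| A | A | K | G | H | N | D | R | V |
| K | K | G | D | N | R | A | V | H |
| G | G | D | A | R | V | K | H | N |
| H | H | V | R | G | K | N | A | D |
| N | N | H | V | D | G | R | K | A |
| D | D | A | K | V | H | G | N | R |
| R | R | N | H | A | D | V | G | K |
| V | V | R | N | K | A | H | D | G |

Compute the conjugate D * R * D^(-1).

The identity is A. In row D, the entry A sits in column K, so D^(-1) = K.
D * R = N
N * K = H

H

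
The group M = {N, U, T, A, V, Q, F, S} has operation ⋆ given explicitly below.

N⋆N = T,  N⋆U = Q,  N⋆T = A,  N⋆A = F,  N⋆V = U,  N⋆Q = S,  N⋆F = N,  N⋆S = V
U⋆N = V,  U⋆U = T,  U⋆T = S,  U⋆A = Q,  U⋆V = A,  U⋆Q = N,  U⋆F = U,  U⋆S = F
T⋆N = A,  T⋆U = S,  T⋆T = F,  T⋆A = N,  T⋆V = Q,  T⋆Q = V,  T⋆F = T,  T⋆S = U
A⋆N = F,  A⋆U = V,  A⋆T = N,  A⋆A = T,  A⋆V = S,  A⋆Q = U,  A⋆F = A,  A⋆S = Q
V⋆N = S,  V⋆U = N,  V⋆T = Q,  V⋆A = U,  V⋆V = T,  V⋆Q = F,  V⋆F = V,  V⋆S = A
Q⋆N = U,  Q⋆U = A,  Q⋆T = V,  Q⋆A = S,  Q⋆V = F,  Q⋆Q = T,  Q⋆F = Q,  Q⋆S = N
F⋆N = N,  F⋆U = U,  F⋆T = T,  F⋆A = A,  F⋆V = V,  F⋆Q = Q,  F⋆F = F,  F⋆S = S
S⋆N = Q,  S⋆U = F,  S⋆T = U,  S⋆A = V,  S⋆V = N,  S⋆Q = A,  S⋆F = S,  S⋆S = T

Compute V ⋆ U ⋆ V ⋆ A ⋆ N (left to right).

U

V ⋆ U = N
N ⋆ V = U
U ⋆ A = Q
Q ⋆ N = U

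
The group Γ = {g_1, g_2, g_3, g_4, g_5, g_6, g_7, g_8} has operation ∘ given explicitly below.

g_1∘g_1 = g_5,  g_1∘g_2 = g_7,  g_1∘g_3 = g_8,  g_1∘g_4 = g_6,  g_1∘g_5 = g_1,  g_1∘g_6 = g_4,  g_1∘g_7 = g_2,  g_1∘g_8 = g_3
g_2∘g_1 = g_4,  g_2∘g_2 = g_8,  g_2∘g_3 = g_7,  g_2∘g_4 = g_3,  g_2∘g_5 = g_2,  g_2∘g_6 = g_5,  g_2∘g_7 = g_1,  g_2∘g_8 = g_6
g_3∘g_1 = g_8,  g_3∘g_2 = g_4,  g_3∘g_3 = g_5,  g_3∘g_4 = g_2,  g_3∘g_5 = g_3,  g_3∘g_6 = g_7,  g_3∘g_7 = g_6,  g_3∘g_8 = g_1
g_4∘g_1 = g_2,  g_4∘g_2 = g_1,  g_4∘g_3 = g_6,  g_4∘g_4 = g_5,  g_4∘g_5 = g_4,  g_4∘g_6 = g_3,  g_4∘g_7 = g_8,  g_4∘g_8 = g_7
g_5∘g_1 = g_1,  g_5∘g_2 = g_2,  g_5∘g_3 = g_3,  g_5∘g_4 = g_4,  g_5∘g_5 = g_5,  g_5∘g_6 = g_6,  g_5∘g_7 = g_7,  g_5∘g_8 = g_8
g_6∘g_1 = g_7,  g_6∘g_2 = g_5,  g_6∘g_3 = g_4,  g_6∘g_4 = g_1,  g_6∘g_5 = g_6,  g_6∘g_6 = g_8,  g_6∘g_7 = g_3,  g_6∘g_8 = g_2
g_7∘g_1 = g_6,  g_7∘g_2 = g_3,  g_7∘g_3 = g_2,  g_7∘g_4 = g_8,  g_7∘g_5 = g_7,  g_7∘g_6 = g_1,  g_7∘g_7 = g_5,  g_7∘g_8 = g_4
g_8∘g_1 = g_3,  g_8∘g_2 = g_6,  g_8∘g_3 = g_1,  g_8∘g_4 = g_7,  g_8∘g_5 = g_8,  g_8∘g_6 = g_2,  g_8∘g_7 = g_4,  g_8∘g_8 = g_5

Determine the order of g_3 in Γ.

2

The identity element is g_5 (its row matches the header).
g_3^1 = g_3
g_3^2 = g_3 ∘ g_3 = g_5
The first power of g_3 equal to the identity is g_3^2, so ord(g_3) = 2.
(Structurally, Γ here is isomorphic to the dihedral group D_4.)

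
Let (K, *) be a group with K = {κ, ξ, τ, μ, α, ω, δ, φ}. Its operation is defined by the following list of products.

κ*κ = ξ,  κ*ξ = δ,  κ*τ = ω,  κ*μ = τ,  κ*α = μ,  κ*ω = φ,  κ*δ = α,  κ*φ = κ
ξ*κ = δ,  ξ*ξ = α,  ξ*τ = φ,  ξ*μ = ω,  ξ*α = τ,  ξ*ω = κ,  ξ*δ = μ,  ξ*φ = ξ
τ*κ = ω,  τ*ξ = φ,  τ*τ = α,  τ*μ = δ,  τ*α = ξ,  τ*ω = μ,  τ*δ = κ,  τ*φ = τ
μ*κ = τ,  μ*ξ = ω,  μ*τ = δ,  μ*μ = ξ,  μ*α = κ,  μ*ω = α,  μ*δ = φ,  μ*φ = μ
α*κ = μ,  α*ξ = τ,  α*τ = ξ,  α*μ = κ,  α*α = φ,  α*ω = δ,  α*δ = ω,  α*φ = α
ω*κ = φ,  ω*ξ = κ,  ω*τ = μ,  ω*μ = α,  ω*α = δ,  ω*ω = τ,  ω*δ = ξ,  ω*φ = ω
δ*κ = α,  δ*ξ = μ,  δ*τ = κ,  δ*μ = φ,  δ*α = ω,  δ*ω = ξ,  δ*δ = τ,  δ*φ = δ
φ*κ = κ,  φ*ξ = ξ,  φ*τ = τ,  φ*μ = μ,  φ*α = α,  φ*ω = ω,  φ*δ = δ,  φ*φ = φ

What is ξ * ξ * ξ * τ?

ξ * ξ = α
α * ξ = τ
τ * τ = α

α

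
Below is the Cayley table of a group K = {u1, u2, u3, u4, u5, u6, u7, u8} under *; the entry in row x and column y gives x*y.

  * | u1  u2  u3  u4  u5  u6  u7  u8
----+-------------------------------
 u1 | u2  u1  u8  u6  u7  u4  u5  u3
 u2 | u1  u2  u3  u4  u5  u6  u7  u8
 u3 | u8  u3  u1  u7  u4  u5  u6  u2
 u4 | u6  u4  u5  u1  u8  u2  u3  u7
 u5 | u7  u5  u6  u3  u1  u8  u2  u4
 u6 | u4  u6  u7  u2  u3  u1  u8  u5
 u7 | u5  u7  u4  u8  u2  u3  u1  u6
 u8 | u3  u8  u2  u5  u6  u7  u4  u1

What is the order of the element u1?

The identity element is u2 (its row matches the header).
u1^1 = u1
u1^2 = u1*u1 = u2
The first power of u1 equal to the identity is u1^2, so ord(u1) = 2.

2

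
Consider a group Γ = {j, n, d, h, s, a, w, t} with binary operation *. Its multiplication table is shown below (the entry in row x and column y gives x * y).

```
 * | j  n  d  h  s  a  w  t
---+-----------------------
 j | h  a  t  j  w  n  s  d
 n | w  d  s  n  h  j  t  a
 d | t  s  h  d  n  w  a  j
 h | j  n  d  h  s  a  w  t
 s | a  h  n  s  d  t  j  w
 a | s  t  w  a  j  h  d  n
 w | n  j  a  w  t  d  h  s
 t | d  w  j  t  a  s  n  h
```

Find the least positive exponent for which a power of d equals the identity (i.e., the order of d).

The identity element is h (its row matches the header).
d^1 = d
d^2 = d * d = h
The first power of d equal to the identity is d^2, so ord(d) = 2.

2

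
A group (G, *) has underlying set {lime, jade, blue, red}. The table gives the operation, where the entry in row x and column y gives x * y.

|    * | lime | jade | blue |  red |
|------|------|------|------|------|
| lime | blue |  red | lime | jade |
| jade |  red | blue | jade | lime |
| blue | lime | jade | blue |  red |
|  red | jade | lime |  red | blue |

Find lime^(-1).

lime

First locate the identity: row blue matches the header, so blue is the identity.
Scan row lime for blue: lime * lime = blue. Hence lime^(-1) = lime.
(Structurally, G here is isomorphic to the Klein four-group V_4.)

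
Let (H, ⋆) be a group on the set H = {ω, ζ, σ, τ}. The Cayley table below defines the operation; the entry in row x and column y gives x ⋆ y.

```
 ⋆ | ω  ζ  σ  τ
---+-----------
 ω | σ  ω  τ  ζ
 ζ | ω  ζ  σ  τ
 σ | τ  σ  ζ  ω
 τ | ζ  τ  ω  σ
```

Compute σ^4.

σ^1 = σ
σ^2 = σ ⋆ σ = ζ
σ^3 = ζ ⋆ σ = σ
σ^4 = σ ⋆ σ = ζ
(Structurally, H here is isomorphic to the cyclic group Z_4.)

ζ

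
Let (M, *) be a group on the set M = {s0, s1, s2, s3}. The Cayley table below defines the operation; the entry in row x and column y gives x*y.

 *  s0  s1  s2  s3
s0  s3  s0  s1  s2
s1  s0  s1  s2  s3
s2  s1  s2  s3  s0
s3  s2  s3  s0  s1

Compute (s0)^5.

s0

s0^1 = s0
s0^2 = s0*s0 = s3
s0^3 = s3*s0 = s2
s0^4 = s2*s0 = s1
s0^5 = s1*s0 = s0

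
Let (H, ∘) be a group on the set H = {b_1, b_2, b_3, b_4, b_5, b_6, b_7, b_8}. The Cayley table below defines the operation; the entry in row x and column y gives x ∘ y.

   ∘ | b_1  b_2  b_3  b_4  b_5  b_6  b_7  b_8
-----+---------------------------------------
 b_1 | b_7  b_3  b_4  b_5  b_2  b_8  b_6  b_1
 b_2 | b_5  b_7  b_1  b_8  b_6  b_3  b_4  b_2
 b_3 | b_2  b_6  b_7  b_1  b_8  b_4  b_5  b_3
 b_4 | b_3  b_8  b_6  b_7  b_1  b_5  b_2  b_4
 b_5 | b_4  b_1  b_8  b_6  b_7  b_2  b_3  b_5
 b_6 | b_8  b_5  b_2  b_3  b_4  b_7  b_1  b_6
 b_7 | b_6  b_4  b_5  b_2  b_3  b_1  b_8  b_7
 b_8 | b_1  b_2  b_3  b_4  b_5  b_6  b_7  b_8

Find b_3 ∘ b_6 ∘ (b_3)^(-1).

The identity is b_8. In row b_3, the entry b_8 sits in column b_5, so b_3^(-1) = b_5.
b_3 ∘ b_6 = b_4
b_4 ∘ b_5 = b_1

b_1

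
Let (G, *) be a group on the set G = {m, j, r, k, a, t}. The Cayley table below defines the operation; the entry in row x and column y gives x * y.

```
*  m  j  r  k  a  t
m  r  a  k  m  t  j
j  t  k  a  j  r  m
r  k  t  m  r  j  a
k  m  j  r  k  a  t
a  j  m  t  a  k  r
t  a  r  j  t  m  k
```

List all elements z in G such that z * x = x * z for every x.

{k}

An element z is central iff its row equals its column in the table.
For j: j * m = t ≠ a = m * j, so j ∉ Z.
Checking each element this way leaves Z(G) = {k}.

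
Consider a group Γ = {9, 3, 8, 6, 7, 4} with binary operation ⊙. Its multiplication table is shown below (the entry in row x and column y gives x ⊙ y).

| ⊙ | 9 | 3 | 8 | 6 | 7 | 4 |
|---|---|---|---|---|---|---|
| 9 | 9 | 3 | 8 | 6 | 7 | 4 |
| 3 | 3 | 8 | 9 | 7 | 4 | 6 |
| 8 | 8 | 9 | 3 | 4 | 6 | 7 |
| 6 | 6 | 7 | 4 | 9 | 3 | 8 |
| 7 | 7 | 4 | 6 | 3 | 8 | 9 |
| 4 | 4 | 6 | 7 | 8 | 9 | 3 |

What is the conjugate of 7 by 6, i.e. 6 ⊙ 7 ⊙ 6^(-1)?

The identity is 9. In row 6, the entry 9 sits in column 6, so 6^(-1) = 6.
6 ⊙ 7 = 3
3 ⊙ 6 = 7

7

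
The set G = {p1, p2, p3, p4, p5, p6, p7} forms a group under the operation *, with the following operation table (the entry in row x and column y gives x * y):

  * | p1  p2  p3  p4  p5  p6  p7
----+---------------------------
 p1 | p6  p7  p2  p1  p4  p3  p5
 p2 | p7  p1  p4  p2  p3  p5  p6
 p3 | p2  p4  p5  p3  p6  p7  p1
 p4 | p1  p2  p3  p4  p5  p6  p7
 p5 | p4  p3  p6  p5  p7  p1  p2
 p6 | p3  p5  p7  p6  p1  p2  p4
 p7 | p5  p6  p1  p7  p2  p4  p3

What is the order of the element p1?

The identity element is p4 (its row matches the header).
p1^1 = p1
p1^2 = p1 * p1 = p6
p1^3 = p6 * p1 = p3
p1^4 = p3 * p1 = p2
p1^5 = p2 * p1 = p7
p1^6 = p7 * p1 = p5
p1^7 = p5 * p1 = p4
The first power of p1 equal to the identity is p1^7, so ord(p1) = 7.

7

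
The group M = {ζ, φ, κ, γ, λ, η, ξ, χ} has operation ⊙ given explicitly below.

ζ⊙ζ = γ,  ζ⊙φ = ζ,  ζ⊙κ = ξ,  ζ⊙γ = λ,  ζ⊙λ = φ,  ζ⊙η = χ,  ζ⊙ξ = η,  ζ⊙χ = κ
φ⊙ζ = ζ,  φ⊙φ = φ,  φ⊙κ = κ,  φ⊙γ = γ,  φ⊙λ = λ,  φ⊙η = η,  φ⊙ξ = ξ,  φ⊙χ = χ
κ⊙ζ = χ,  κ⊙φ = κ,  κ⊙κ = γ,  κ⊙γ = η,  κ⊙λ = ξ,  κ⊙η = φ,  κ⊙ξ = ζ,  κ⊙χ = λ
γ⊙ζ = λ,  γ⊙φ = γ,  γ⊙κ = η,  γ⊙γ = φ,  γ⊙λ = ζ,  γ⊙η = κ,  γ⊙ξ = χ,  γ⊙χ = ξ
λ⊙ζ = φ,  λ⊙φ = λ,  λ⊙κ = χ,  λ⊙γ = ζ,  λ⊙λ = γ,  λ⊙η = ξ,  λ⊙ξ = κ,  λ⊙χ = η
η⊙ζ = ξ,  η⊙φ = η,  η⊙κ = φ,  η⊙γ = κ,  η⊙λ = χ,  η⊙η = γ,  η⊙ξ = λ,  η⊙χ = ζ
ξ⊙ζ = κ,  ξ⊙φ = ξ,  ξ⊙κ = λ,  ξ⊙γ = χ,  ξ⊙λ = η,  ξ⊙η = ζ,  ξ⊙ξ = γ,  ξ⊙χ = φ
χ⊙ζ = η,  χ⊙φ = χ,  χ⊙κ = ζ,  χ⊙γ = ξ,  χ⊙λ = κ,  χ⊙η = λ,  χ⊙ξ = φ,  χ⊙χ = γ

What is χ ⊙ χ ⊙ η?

χ ⊙ χ = γ
γ ⊙ η = κ

κ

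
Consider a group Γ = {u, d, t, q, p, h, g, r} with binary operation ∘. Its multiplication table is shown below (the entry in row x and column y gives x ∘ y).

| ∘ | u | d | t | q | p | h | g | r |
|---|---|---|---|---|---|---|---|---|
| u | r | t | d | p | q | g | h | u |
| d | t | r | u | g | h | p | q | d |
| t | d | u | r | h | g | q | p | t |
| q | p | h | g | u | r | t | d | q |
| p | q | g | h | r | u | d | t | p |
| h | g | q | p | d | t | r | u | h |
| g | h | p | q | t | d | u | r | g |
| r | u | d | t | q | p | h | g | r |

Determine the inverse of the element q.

p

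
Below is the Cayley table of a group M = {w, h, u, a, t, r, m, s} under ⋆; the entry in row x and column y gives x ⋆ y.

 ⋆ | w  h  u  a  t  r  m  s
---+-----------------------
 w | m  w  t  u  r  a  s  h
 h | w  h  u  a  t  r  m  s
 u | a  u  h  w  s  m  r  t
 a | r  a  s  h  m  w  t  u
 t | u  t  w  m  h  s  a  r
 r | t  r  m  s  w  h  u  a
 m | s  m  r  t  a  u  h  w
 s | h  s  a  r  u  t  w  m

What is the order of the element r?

The identity element is h (its row matches the header).
r^1 = r
r^2 = r ⋆ r = h
The first power of r equal to the identity is r^2, so ord(r) = 2.

2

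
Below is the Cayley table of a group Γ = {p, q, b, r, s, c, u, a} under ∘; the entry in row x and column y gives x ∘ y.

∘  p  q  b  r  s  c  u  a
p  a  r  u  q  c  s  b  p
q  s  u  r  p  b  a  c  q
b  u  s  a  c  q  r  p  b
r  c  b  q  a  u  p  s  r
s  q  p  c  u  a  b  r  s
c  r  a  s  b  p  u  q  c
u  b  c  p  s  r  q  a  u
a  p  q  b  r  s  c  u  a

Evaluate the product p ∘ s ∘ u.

q

p ∘ s = c
c ∘ u = q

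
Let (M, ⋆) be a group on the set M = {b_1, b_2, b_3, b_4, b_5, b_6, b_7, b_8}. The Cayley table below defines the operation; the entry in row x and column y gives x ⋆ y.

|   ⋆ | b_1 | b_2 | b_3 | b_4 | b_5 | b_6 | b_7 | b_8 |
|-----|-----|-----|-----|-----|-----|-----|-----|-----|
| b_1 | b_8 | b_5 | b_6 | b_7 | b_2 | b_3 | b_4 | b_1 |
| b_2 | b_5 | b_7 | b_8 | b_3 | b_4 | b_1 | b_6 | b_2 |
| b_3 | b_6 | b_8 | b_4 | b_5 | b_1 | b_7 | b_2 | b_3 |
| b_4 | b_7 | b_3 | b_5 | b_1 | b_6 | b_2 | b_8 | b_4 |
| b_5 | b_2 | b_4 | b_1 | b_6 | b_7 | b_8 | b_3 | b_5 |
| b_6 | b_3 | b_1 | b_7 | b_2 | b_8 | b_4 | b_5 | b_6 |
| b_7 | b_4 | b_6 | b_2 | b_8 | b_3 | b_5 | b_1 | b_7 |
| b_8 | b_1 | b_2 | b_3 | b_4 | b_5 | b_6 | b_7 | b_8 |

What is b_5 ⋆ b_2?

b_4

Read row b_5, column b_2: b_5 ⋆ b_2 = b_4.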